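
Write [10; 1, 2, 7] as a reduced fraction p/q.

235/22

Fold from the inside: start with 7/1.
  2 + 1/7 = 15/7
  1 + 7/15 = 22/15
  10 + 15/22 = 235/22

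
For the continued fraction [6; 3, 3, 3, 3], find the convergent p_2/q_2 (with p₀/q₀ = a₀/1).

Using pₖ = aₖpₖ₋₁ + pₖ₋₂, qₖ = aₖqₖ₋₁ + qₖ₋₂ (with p₋₁=1, p₋₂=0, q₋₁=0, q₋₂=1):
  k=0: a=6, p=6, q=1
  k=1: a=3, p=19, q=3
  k=2: a=3, p=63, q=10

63/10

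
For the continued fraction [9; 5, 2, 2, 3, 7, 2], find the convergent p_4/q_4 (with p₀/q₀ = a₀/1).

Using pₖ = aₖpₖ₋₁ + pₖ₋₂, qₖ = aₖqₖ₋₁ + qₖ₋₂ (with p₋₁=1, p₋₂=0, q₋₁=0, q₋₂=1):
  k=0: a=9, p=9, q=1
  k=1: a=5, p=46, q=5
  k=2: a=2, p=101, q=11
  k=3: a=2, p=248, q=27
  k=4: a=3, p=845, q=92

845/92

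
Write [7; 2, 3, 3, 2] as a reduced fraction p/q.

Fold from the inside: start with 2/1.
  3 + 1/2 = 7/2
  3 + 2/7 = 23/7
  2 + 7/23 = 53/23
  7 + 23/53 = 394/53

394/53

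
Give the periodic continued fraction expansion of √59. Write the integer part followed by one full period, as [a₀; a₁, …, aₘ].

[7; 1, 2, 7, 2, 1, 14]

a₀ = ⌊√59⌋ = 7.
With m₀=0, d₀=1 and mₖ₊₁ = dₖaₖ − mₖ, dₖ₊₁ = (n − mₖ₊₁²)/dₖ, aₖ₊₁ = ⌊(a₀+mₖ₊₁)/dₖ₊₁⌋:
  k=1: m=7, d=10, a=1
  k=2: m=3, d=5, a=2
  k=3: m=7, d=2, a=7
  k=4: m=7, d=5, a=2
  k=5: m=3, d=10, a=1
  k=6: m=7, d=1, a=14
d=1 and a=2a₀=14 at k=6, so the next step gives (m, d) = (7, 10) again — its k=1 value — and the period has length 6.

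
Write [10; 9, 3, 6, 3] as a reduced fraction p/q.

Fold from the inside: start with 3/1.
  6 + 1/3 = 19/3
  3 + 3/19 = 60/19
  9 + 19/60 = 559/60
  10 + 60/559 = 5650/559

5650/559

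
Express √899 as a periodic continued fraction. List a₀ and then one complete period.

a₀ = ⌊√899⌋ = 29.
With m₀=0, d₀=1 and mₖ₊₁ = dₖaₖ − mₖ, dₖ₊₁ = (n − mₖ₊₁²)/dₖ, aₖ₊₁ = ⌊(a₀+mₖ₊₁)/dₖ₊₁⌋:
  k=1: m=29, d=58, a=1
  k=2: m=29, d=1, a=58
d=1 and a=2a₀=58 at k=2, so the next step gives (m, d) = (29, 58) again — its k=1 value — and the period has length 2.

[29; 1, 58]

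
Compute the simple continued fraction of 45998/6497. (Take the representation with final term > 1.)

45998 = 7·6497 + 519
6497 = 12·519 + 269
519 = 1·269 + 250
269 = 1·250 + 19
250 = 13·19 + 3
19 = 6·3 + 1
3 = 3·1 + 0  (stop)
So 45998/6497 = [7; 12, 1, 1, 13, 6, 3].

[7; 12, 1, 1, 13, 6, 3]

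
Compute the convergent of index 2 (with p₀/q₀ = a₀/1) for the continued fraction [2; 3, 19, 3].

Using pₖ = aₖpₖ₋₁ + pₖ₋₂, qₖ = aₖqₖ₋₁ + qₖ₋₂ (with p₋₁=1, p₋₂=0, q₋₁=0, q₋₂=1):
  k=0: a=2, p=2, q=1
  k=1: a=3, p=7, q=3
  k=2: a=19, p=135, q=58

135/58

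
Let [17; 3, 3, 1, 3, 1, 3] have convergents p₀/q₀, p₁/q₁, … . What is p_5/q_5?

1073/62

Using pₖ = aₖpₖ₋₁ + pₖ₋₂, qₖ = aₖqₖ₋₁ + qₖ₋₂ (with p₋₁=1, p₋₂=0, q₋₁=0, q₋₂=1):
  k=0: a=17, p=17, q=1
  k=1: a=3, p=52, q=3
  k=2: a=3, p=173, q=10
  k=3: a=1, p=225, q=13
  k=4: a=3, p=848, q=49
  k=5: a=1, p=1073, q=62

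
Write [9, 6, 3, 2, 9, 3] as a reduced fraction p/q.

Using pₖ = aₖpₖ₋₁ + pₖ₋₂ and qₖ = aₖqₖ₋₁ + qₖ₋₂:
  k=0: a=9, p=9, q=1
  k=1: a=6, p=55, q=6
  k=2: a=3, p=174, q=19
  k=3: a=2, p=403, q=44
  k=4: a=9, p=3801, q=415
  k=5: a=3, p=11806, q=1289

11806/1289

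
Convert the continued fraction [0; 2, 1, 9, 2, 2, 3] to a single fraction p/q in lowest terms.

Using pₖ = aₖpₖ₋₁ + pₖ₋₂ and qₖ = aₖqₖ₋₁ + qₖ₋₂:
  k=0: a=0, p=0, q=1
  k=1: a=2, p=1, q=2
  k=2: a=1, p=1, q=3
  k=3: a=9, p=10, q=29
  k=4: a=2, p=21, q=61
  k=5: a=2, p=52, q=151
  k=6: a=3, p=177, q=514

177/514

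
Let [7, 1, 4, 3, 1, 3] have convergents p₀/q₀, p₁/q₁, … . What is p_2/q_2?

Using pₖ = aₖpₖ₋₁ + pₖ₋₂, qₖ = aₖqₖ₋₁ + qₖ₋₂ (with p₋₁=1, p₋₂=0, q₋₁=0, q₋₂=1):
  k=0: a=7, p=7, q=1
  k=1: a=1, p=8, q=1
  k=2: a=4, p=39, q=5

39/5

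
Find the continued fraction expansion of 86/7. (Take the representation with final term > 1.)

86 = 12×7 + 2
7 = 3×2 + 1
2 = 2×1 + 0  (stop)
So 86/7 = [12; 3, 2].

[12; 3, 2]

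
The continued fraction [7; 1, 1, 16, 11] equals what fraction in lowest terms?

2743/365

Using pₖ = aₖpₖ₋₁ + pₖ₋₂ and qₖ = aₖqₖ₋₁ + qₖ₋₂:
  k=0: a=7, p=7, q=1
  k=1: a=1, p=8, q=1
  k=2: a=1, p=15, q=2
  k=3: a=16, p=248, q=33
  k=4: a=11, p=2743, q=365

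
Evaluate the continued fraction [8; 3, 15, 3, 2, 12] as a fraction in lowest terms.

33946/4077

Using pₖ = aₖpₖ₋₁ + pₖ₋₂ and qₖ = aₖqₖ₋₁ + qₖ₋₂:
  k=0: a=8, p=8, q=1
  k=1: a=3, p=25, q=3
  k=2: a=15, p=383, q=46
  k=3: a=3, p=1174, q=141
  k=4: a=2, p=2731, q=328
  k=5: a=12, p=33946, q=4077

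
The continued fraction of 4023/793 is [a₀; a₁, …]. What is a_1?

4023 = 5·793 + 58   →  a_0 = 5
793 = 13·58 + 39   →  a_1 = 13

13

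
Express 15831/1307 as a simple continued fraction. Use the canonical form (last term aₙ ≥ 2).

15831 = 12·1307 + 147
1307 = 8·147 + 131
147 = 1·131 + 16
131 = 8·16 + 3
16 = 5·3 + 1
3 = 3·1 + 0  (stop)
So 15831/1307 = [12; 8, 1, 8, 5, 3].

[12; 8, 1, 8, 5, 3]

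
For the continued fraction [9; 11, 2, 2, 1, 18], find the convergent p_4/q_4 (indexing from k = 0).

727/80

Using pₖ = aₖpₖ₋₁ + pₖ₋₂, qₖ = aₖqₖ₋₁ + qₖ₋₂ (with p₋₁=1, p₋₂=0, q₋₁=0, q₋₂=1):
  k=0: a=9, p=9, q=1
  k=1: a=11, p=100, q=11
  k=2: a=2, p=209, q=23
  k=3: a=2, p=518, q=57
  k=4: a=1, p=727, q=80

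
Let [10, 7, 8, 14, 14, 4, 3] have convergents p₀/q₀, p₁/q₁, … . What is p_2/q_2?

Using pₖ = aₖpₖ₋₁ + pₖ₋₂, qₖ = aₖqₖ₋₁ + qₖ₋₂ (with p₋₁=1, p₋₂=0, q₋₁=0, q₋₂=1):
  k=0: a=10, p=10, q=1
  k=1: a=7, p=71, q=7
  k=2: a=8, p=578, q=57

578/57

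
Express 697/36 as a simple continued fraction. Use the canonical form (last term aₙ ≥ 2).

[19; 2, 1, 3, 3]

697 = 19×36 + 13
36 = 2×13 + 10
13 = 1×10 + 3
10 = 3×3 + 1
3 = 3×1 + 0  (stop)
So 697/36 = [19; 2, 1, 3, 3].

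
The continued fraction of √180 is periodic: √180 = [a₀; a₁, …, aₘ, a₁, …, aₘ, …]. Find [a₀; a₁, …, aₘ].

[13; 2, 2, 2, 26]

a₀ = ⌊√180⌋ = 13.
With m₀=0, d₀=1 and mₖ₊₁ = dₖaₖ − mₖ, dₖ₊₁ = (n − mₖ₊₁²)/dₖ, aₖ₊₁ = ⌊(a₀+mₖ₊₁)/dₖ₊₁⌋:
  k=1: m=13, d=11, a=2
  k=2: m=9, d=9, a=2
  k=3: m=9, d=11, a=2
  k=4: m=13, d=1, a=26
d=1 and a=2a₀=26 at k=4, so the next step gives (m, d) = (13, 11) again — its k=1 value — and the period has length 4.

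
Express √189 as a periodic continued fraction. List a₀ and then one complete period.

a₀ = ⌊√189⌋ = 13.
With m₀=0, d₀=1 and mₖ₊₁ = dₖaₖ − mₖ, dₖ₊₁ = (n − mₖ₊₁²)/dₖ, aₖ₊₁ = ⌊(a₀+mₖ₊₁)/dₖ₊₁⌋:
  k=1: m=13, d=20, a=1
  k=2: m=7, d=7, a=2
  k=3: m=7, d=20, a=1
  k=4: m=13, d=1, a=26
d=1 and a=2a₀=26 at k=4, so the next step gives (m, d) = (13, 20) again — its k=1 value — and the period has length 4.

[13; 1, 2, 1, 26]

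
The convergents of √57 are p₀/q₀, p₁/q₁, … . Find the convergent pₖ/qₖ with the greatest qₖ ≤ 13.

83/11

√57 = [7; 1, 1, 4, 1, 1, 14, …] (period length 6).
Convergents:
  p_0/q_0 = 7/1
  p_1/q_1 = 8/1
  p_2/q_2 = 15/2
  p_3/q_3 = 68/9
  p_4/q_4 = 83/11
  p_5/q_5 = 151/20
q_4 = 11 ≤ 13 < 20 = q_5, so the answer is 83/11.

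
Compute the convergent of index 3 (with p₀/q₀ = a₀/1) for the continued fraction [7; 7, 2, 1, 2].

Using pₖ = aₖpₖ₋₁ + pₖ₋₂, qₖ = aₖqₖ₋₁ + qₖ₋₂ (with p₋₁=1, p₋₂=0, q₋₁=0, q₋₂=1):
  k=0: a=7, p=7, q=1
  k=1: a=7, p=50, q=7
  k=2: a=2, p=107, q=15
  k=3: a=1, p=157, q=22

157/22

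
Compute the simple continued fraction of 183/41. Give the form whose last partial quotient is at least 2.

183 = 4·41 + 19
41 = 2·19 + 3
19 = 6·3 + 1
3 = 3·1 + 0  (stop)
So 183/41 = [4; 2, 6, 3].

[4; 2, 6, 3]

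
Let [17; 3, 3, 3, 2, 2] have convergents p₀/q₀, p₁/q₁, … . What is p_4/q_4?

Using pₖ = aₖpₖ₋₁ + pₖ₋₂, qₖ = aₖqₖ₋₁ + qₖ₋₂ (with p₋₁=1, p₋₂=0, q₋₁=0, q₋₂=1):
  k=0: a=17, p=17, q=1
  k=1: a=3, p=52, q=3
  k=2: a=3, p=173, q=10
  k=3: a=3, p=571, q=33
  k=4: a=2, p=1315, q=76

1315/76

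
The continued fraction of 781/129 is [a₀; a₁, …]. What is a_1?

18

781 = 6·129 + 7   →  a_0 = 6
129 = 18·7 + 3   →  a_1 = 18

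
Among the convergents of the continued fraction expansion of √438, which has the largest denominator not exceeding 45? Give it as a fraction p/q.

√438 = [20; 1, 12, 1, 40, …] (period length 4).
Convergents:
  p_0/q_0 = 20/1
  p_1/q_1 = 21/1
  p_2/q_2 = 272/13
  p_3/q_3 = 293/14
  p_4/q_4 = 11992/573
q_3 = 14 ≤ 45 < 573 = q_4, so the answer is 293/14.

293/14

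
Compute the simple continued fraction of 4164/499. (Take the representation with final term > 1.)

4164 = 8*499 + 172
499 = 2*172 + 155
172 = 1*155 + 17
155 = 9*17 + 2
17 = 8*2 + 1
2 = 2*1 + 0  (stop)
So 4164/499 = [8; 2, 1, 9, 8, 2].

[8; 2, 1, 9, 8, 2]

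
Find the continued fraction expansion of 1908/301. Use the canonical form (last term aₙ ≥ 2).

[6; 2, 1, 19, 2, 2]

1908 = 6*301 + 102
301 = 2*102 + 97
102 = 1*97 + 5
97 = 19*5 + 2
5 = 2*2 + 1
2 = 2*1 + 0  (stop)
So 1908/301 = [6; 2, 1, 19, 2, 2].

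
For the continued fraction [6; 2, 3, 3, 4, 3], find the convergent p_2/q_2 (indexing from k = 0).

Using pₖ = aₖpₖ₋₁ + pₖ₋₂, qₖ = aₖqₖ₋₁ + qₖ₋₂ (with p₋₁=1, p₋₂=0, q₋₁=0, q₋₂=1):
  k=0: a=6, p=6, q=1
  k=1: a=2, p=13, q=2
  k=2: a=3, p=45, q=7

45/7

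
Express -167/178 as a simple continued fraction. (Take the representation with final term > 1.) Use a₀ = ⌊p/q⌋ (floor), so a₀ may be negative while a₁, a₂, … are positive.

-167 = -1×178 + 11
178 = 16×11 + 2
11 = 5×2 + 1
2 = 2×1 + 0  (stop)
So -167/178 = [-1; 16, 5, 2].

[-1; 16, 5, 2]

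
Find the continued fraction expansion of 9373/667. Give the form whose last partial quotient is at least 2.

9373 = 14×667 + 35
667 = 19×35 + 2
35 = 17×2 + 1
2 = 2×1 + 0  (stop)
So 9373/667 = [14; 19, 17, 2].

[14; 19, 17, 2]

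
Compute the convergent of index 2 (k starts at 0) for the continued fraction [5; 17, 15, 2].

1295/256

Using pₖ = aₖpₖ₋₁ + pₖ₋₂, qₖ = aₖqₖ₋₁ + qₖ₋₂ (with p₋₁=1, p₋₂=0, q₋₁=0, q₋₂=1):
  k=0: a=5, p=5, q=1
  k=1: a=17, p=86, q=17
  k=2: a=15, p=1295, q=256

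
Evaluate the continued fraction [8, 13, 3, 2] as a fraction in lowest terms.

751/93

Using pₖ = aₖpₖ₋₁ + pₖ₋₂ and qₖ = aₖqₖ₋₁ + qₖ₋₂:
  k=0: a=8, p=8, q=1
  k=1: a=13, p=105, q=13
  k=2: a=3, p=323, q=40
  k=3: a=2, p=751, q=93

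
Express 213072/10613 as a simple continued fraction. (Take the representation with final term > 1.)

[20; 13, 14, 4, 14]

213072 = 20·10613 + 812
10613 = 13·812 + 57
812 = 14·57 + 14
57 = 4·14 + 1
14 = 14·1 + 0  (stop)
So 213072/10613 = [20; 13, 14, 4, 14].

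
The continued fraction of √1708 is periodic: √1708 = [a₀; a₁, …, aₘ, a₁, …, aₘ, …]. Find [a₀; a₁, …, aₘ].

a₀ = ⌊√1708⌋ = 41.

[41; 3, 20, 3, 82]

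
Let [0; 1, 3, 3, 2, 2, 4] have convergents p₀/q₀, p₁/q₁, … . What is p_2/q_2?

3/4

Using pₖ = aₖpₖ₋₁ + pₖ₋₂, qₖ = aₖqₖ₋₁ + qₖ₋₂ (with p₋₁=1, p₋₂=0, q₋₁=0, q₋₂=1):
  k=0: a=0, p=0, q=1
  k=1: a=1, p=1, q=1
  k=2: a=3, p=3, q=4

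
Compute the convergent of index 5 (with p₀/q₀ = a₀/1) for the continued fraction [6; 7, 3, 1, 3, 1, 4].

847/138

Using pₖ = aₖpₖ₋₁ + pₖ₋₂, qₖ = aₖqₖ₋₁ + qₖ₋₂ (with p₋₁=1, p₋₂=0, q₋₁=0, q₋₂=1):
  k=0: a=6, p=6, q=1
  k=1: a=7, p=43, q=7
  k=2: a=3, p=135, q=22
  k=3: a=1, p=178, q=29
  k=4: a=3, p=669, q=109
  k=5: a=1, p=847, q=138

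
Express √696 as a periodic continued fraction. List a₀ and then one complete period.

[26; 2, 1, 1, 1, 1, 1, 2, 52]

a₀ = ⌊√696⌋ = 26.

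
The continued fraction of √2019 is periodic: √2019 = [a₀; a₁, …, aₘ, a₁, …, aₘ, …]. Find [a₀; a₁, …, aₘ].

[44; 1, 13, 1, 88]

a₀ = ⌊√2019⌋ = 44.
With m₀=0, d₀=1 and mₖ₊₁ = dₖaₖ − mₖ, dₖ₊₁ = (n − mₖ₊₁²)/dₖ, aₖ₊₁ = ⌊(a₀+mₖ₊₁)/dₖ₊₁⌋:
  k=1: m=44, d=83, a=1
  k=2: m=39, d=6, a=13
  k=3: m=39, d=83, a=1
  k=4: m=44, d=1, a=88
d=1 and a=2a₀=88 at k=4, so the next step gives (m, d) = (44, 83) again — its k=1 value — and the period has length 4.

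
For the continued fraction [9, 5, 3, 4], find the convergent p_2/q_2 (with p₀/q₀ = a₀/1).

147/16

Using pₖ = aₖpₖ₋₁ + pₖ₋₂, qₖ = aₖqₖ₋₁ + qₖ₋₂ (with p₋₁=1, p₋₂=0, q₋₁=0, q₋₂=1):
  k=0: a=9, p=9, q=1
  k=1: a=5, p=46, q=5
  k=2: a=3, p=147, q=16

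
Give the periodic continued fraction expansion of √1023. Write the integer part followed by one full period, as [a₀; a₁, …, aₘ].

[31; 1, 62]

a₀ = ⌊√1023⌋ = 31.
With m₀=0, d₀=1 and mₖ₊₁ = dₖaₖ − mₖ, dₖ₊₁ = (n − mₖ₊₁²)/dₖ, aₖ₊₁ = ⌊(a₀+mₖ₊₁)/dₖ₊₁⌋:
  k=1: m=31, d=62, a=1
  k=2: m=31, d=1, a=62
d=1 and a=2a₀=62 at k=2, so the next step gives (m, d) = (31, 62) again — its k=1 value — and the period has length 2.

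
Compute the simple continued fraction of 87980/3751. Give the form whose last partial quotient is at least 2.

[23; 2, 5, 15, 3, 7]

87980 = 23*3751 + 1707
3751 = 2*1707 + 337
1707 = 5*337 + 22
337 = 15*22 + 7
22 = 3*7 + 1
7 = 7*1 + 0  (stop)
So 87980/3751 = [23; 2, 5, 15, 3, 7].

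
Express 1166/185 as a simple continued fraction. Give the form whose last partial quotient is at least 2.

1166 = 6·185 + 56
185 = 3·56 + 17
56 = 3·17 + 5
17 = 3·5 + 2
5 = 2·2 + 1
2 = 2·1 + 0  (stop)
So 1166/185 = [6; 3, 3, 3, 2, 2].

[6; 3, 3, 3, 2, 2]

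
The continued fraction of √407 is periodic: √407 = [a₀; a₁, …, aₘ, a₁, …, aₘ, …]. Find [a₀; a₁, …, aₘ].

a₀ = ⌊√407⌋ = 20.
With m₀=0, d₀=1 and mₖ₊₁ = dₖaₖ − mₖ, dₖ₊₁ = (n − mₖ₊₁²)/dₖ, aₖ₊₁ = ⌊(a₀+mₖ₊₁)/dₖ₊₁⌋:
  k=1: m=20, d=7, a=5
  k=2: m=15, d=26, a=1
  k=3: m=11, d=11, a=2
  k=4: m=11, d=26, a=1
  k=5: m=15, d=7, a=5
  k=6: m=20, d=1, a=40
d=1 and a=2a₀=40 at k=6, so the next step gives (m, d) = (20, 7) again — its k=1 value — and the period has length 6.

[20; 5, 1, 2, 1, 5, 40]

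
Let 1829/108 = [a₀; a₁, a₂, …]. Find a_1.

1829 = 16·108 + 101   →  a_0 = 16
108 = 1·101 + 7   →  a_1 = 1

1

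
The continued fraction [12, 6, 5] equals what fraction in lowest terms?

Fold from the inside: start with 5/1.
  6 + 1/5 = 31/5
  12 + 5/31 = 377/31

377/31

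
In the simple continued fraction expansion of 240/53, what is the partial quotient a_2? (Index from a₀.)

240 = 4·53 + 28   →  a_0 = 4
53 = 1·28 + 25   →  a_1 = 1
28 = 1·25 + 3   →  a_2 = 1

1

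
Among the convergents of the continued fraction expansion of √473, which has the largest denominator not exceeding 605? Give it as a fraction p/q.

11331/521

√473 = [21; 1, 2, 1, 42, …] (period length 4).
Convergents:
  p_0/q_0 = 21/1
  p_1/q_1 = 22/1
  p_2/q_2 = 65/3
  p_3/q_3 = 87/4
  p_4/q_4 = 3719/171
  p_5/q_5 = 3806/175
  p_6/q_6 = 11331/521
  p_7/q_7 = 15137/696
q_6 = 521 ≤ 605 < 696 = q_7, so the answer is 11331/521.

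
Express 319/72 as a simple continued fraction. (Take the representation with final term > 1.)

319 = 4·72 + 31
72 = 2·31 + 10
31 = 3·10 + 1
10 = 10·1 + 0  (stop)
So 319/72 = [4; 2, 3, 10].

[4; 2, 3, 10]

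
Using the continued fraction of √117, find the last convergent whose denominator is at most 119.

649/60

√117 = [10; 1, 4, 2, 4, 1, 20, …] (period length 6).
Convergents:
  p_0/q_0 = 10/1
  p_1/q_1 = 11/1
  p_2/q_2 = 54/5
  p_3/q_3 = 119/11
  p_4/q_4 = 530/49
  p_5/q_5 = 649/60
  p_6/q_6 = 13510/1249
q_5 = 60 ≤ 119 < 1249 = q_6, so the answer is 649/60.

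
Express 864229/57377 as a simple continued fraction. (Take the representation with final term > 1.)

864229 = 15·57377 + 3574
57377 = 16·3574 + 193
3574 = 18·193 + 100
193 = 1·100 + 93
100 = 1·93 + 7
93 = 13·7 + 2
7 = 3·2 + 1
2 = 2·1 + 0  (stop)
So 864229/57377 = [15; 16, 18, 1, 1, 13, 3, 2].

[15; 16, 18, 1, 1, 13, 3, 2]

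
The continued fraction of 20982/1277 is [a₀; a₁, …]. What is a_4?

20982 = 16·1277 + 550   →  a_0 = 16
1277 = 2·550 + 177   →  a_1 = 2
550 = 3·177 + 19   →  a_2 = 3
177 = 9·19 + 6   →  a_3 = 9
19 = 3·6 + 1   →  a_4 = 3

3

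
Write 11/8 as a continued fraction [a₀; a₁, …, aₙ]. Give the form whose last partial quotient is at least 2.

[1; 2, 1, 2]

11 = 1·8 + 3
8 = 2·3 + 2
3 = 1·2 + 1
2 = 2·1 + 0  (stop)
So 11/8 = [1; 2, 1, 2].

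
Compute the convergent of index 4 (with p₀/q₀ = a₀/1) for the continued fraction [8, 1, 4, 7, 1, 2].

Using pₖ = aₖpₖ₋₁ + pₖ₋₂, qₖ = aₖqₖ₋₁ + qₖ₋₂ (with p₋₁=1, p₋₂=0, q₋₁=0, q₋₂=1):
  k=0: a=8, p=8, q=1
  k=1: a=1, p=9, q=1
  k=2: a=4, p=44, q=5
  k=3: a=7, p=317, q=36
  k=4: a=1, p=361, q=41

361/41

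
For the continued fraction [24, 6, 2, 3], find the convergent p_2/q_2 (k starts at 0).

314/13

Using pₖ = aₖpₖ₋₁ + pₖ₋₂, qₖ = aₖqₖ₋₁ + qₖ₋₂ (with p₋₁=1, p₋₂=0, q₋₁=0, q₋₂=1):
  k=0: a=24, p=24, q=1
  k=1: a=6, p=145, q=6
  k=2: a=2, p=314, q=13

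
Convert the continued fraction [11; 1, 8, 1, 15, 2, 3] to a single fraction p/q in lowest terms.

13601/1143

Fold from the inside: start with 3/1.
  2 + 1/3 = 7/3
  15 + 3/7 = 108/7
  1 + 7/108 = 115/108
  8 + 108/115 = 1028/115
  1 + 115/1028 = 1143/1028
  11 + 1028/1143 = 13601/1143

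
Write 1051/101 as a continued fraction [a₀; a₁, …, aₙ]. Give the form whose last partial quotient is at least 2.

1051 = 10×101 + 41
101 = 2×41 + 19
41 = 2×19 + 3
19 = 6×3 + 1
3 = 3×1 + 0  (stop)
So 1051/101 = [10; 2, 2, 6, 3].

[10; 2, 2, 6, 3]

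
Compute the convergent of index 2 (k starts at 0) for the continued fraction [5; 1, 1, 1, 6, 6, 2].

Using pₖ = aₖpₖ₋₁ + pₖ₋₂, qₖ = aₖqₖ₋₁ + qₖ₋₂ (with p₋₁=1, p₋₂=0, q₋₁=0, q₋₂=1):
  k=0: a=5, p=5, q=1
  k=1: a=1, p=6, q=1
  k=2: a=1, p=11, q=2

11/2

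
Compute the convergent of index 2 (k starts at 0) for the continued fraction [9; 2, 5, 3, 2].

Using pₖ = aₖpₖ₋₁ + pₖ₋₂, qₖ = aₖqₖ₋₁ + qₖ₋₂ (with p₋₁=1, p₋₂=0, q₋₁=0, q₋₂=1):
  k=0: a=9, p=9, q=1
  k=1: a=2, p=19, q=2
  k=2: a=5, p=104, q=11

104/11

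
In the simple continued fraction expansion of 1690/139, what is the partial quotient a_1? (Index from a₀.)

6

1690 = 12·139 + 22   →  a_0 = 12
139 = 6·22 + 7   →  a_1 = 6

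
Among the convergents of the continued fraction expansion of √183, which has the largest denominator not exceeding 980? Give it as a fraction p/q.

√183 = [13; 1, 1, 8, 1, 1, 26, …] (period length 6).
Convergents:
  p_0/q_0 = 13/1
  p_1/q_1 = 14/1
  p_2/q_2 = 27/2
  p_3/q_3 = 230/17
  p_4/q_4 = 257/19
  p_5/q_5 = 487/36
  p_6/q_6 = 12919/955
  p_7/q_7 = 13406/991
q_6 = 955 ≤ 980 < 991 = q_7, so the answer is 12919/955.

12919/955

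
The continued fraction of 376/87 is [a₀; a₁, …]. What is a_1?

3

376 = 4·87 + 28   →  a_0 = 4
87 = 3·28 + 3   →  a_1 = 3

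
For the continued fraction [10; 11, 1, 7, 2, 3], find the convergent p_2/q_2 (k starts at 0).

121/12

Using pₖ = aₖpₖ₋₁ + pₖ₋₂, qₖ = aₖqₖ₋₁ + qₖ₋₂ (with p₋₁=1, p₋₂=0, q₋₁=0, q₋₂=1):
  k=0: a=10, p=10, q=1
  k=1: a=11, p=111, q=11
  k=2: a=1, p=121, q=12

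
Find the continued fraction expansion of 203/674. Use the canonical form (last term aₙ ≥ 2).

[0; 3, 3, 8, 8]

203 = 0·674 + 203
674 = 3·203 + 65
203 = 3·65 + 8
65 = 8·8 + 1
8 = 8·1 + 0  (stop)
So 203/674 = [0; 3, 3, 8, 8].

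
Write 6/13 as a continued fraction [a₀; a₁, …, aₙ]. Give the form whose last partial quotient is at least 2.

[0; 2, 6]

6 = 0*13 + 6
13 = 2*6 + 1
6 = 6*1 + 0  (stop)
So 6/13 = [0; 2, 6].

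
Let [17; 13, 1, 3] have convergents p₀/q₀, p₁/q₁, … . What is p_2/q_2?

Using pₖ = aₖpₖ₋₁ + pₖ₋₂, qₖ = aₖqₖ₋₁ + qₖ₋₂ (with p₋₁=1, p₋₂=0, q₋₁=0, q₋₂=1):
  k=0: a=17, p=17, q=1
  k=1: a=13, p=222, q=13
  k=2: a=1, p=239, q=14

239/14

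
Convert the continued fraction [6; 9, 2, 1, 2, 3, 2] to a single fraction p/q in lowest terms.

3548/581

Using pₖ = aₖpₖ₋₁ + pₖ₋₂ and qₖ = aₖqₖ₋₁ + qₖ₋₂:
  k=0: a=6, p=6, q=1
  k=1: a=9, p=55, q=9
  k=2: a=2, p=116, q=19
  k=3: a=1, p=171, q=28
  k=4: a=2, p=458, q=75
  k=5: a=3, p=1545, q=253
  k=6: a=2, p=3548, q=581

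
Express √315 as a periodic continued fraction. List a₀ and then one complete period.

a₀ = ⌊√315⌋ = 17.

[17; 1, 2, 1, 34]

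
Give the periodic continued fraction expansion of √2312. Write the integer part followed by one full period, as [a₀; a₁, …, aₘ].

[48; 12, 96]

a₀ = ⌊√2312⌋ = 48.
With m₀=0, d₀=1 and mₖ₊₁ = dₖaₖ − mₖ, dₖ₊₁ = (n − mₖ₊₁²)/dₖ, aₖ₊₁ = ⌊(a₀+mₖ₊₁)/dₖ₊₁⌋:
  k=1: m=48, d=8, a=12
  k=2: m=48, d=1, a=96
d=1 and a=2a₀=96 at k=2, so the next step gives (m, d) = (48, 8) again — its k=1 value — and the period has length 2.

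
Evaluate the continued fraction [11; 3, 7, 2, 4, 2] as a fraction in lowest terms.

5286/467

Using pₖ = aₖpₖ₋₁ + pₖ₋₂ and qₖ = aₖqₖ₋₁ + qₖ₋₂:
  k=0: a=11, p=11, q=1
  k=1: a=3, p=34, q=3
  k=2: a=7, p=249, q=22
  k=3: a=2, p=532, q=47
  k=4: a=4, p=2377, q=210
  k=5: a=2, p=5286, q=467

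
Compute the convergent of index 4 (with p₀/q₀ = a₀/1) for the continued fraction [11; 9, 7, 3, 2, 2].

Using pₖ = aₖpₖ₋₁ + pₖ₋₂, qₖ = aₖqₖ₋₁ + qₖ₋₂ (with p₋₁=1, p₋₂=0, q₋₁=0, q₋₂=1):
  k=0: a=11, p=11, q=1
  k=1: a=9, p=100, q=9
  k=2: a=7, p=711, q=64
  k=3: a=3, p=2233, q=201
  k=4: a=2, p=5177, q=466

5177/466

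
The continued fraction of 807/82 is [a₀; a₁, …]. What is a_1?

807 = 9·82 + 69   →  a_0 = 9
82 = 1·69 + 13   →  a_1 = 1

1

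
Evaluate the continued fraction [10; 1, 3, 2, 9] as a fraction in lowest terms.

916/85

Fold from the inside: start with 9/1.
  2 + 1/9 = 19/9
  3 + 9/19 = 66/19
  1 + 19/66 = 85/66
  10 + 66/85 = 916/85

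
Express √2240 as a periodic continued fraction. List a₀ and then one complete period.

a₀ = ⌊√2240⌋ = 47.
With m₀=0, d₀=1 and mₖ₊₁ = dₖaₖ − mₖ, dₖ₊₁ = (n − mₖ₊₁²)/dₖ, aₖ₊₁ = ⌊(a₀+mₖ₊₁)/dₖ₊₁⌋:
  k=1: m=47, d=31, a=3
  k=2: m=46, d=4, a=23
  k=3: m=46, d=31, a=3
  k=4: m=47, d=1, a=94
d=1 and a=2a₀=94 at k=4, so the next step gives (m, d) = (47, 31) again — its k=1 value — and the period has length 4.

[47; 3, 23, 3, 94]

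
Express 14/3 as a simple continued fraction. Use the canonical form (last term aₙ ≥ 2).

14 = 4×3 + 2
3 = 1×2 + 1
2 = 2×1 + 0  (stop)
So 14/3 = [4; 1, 2].

[4; 1, 2]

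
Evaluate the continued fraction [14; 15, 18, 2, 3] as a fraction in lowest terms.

Using pₖ = aₖpₖ₋₁ + pₖ₋₂ and qₖ = aₖqₖ₋₁ + qₖ₋₂:
  k=0: a=14, p=14, q=1
  k=1: a=15, p=211, q=15
  k=2: a=18, p=3812, q=271
  k=3: a=2, p=7835, q=557
  k=4: a=3, p=27317, q=1942

27317/1942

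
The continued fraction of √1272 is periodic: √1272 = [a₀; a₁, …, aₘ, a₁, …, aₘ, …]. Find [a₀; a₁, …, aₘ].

a₀ = ⌊√1272⌋ = 35.

[35; 1, 1, 1, 70]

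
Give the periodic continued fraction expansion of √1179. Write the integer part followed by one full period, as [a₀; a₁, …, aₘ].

[34; 2, 1, 33, 1, 2, 68]

a₀ = ⌊√1179⌋ = 34.
With m₀=0, d₀=1 and mₖ₊₁ = dₖaₖ − mₖ, dₖ₊₁ = (n − mₖ₊₁²)/dₖ, aₖ₊₁ = ⌊(a₀+mₖ₊₁)/dₖ₊₁⌋:
  k=1: m=34, d=23, a=2
  k=2: m=12, d=45, a=1
  k=3: m=33, d=2, a=33
  k=4: m=33, d=45, a=1
  k=5: m=12, d=23, a=2
  k=6: m=34, d=1, a=68
d=1 and a=2a₀=68 at k=6, so the next step gives (m, d) = (34, 23) again — its k=1 value — and the period has length 6.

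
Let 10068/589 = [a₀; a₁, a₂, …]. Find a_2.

1

10068 = 17·589 + 55   →  a_0 = 17
589 = 10·55 + 39   →  a_1 = 10
55 = 1·39 + 16   →  a_2 = 1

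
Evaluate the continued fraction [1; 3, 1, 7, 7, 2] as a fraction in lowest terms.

595/473

Fold from the inside: start with 2/1.
  7 + 1/2 = 15/2
  7 + 2/15 = 107/15
  1 + 15/107 = 122/107
  3 + 107/122 = 473/122
  1 + 122/473 = 595/473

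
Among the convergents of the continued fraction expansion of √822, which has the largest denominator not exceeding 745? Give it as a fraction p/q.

7397/258

√822 = [28; 1, 2, 28, 2, 1, 56, …] (period length 6).
Convergents:
  p_0/q_0 = 28/1
  p_1/q_1 = 29/1
  p_2/q_2 = 86/3
  p_3/q_3 = 2437/85
  p_4/q_4 = 4960/173
  p_5/q_5 = 7397/258
  p_6/q_6 = 419192/14621
q_5 = 258 ≤ 745 < 14621 = q_6, so the answer is 7397/258.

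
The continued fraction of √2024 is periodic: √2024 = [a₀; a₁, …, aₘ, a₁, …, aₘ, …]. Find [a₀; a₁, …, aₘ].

a₀ = ⌊√2024⌋ = 44.
With m₀=0, d₀=1 and mₖ₊₁ = dₖaₖ − mₖ, dₖ₊₁ = (n − mₖ₊₁²)/dₖ, aₖ₊₁ = ⌊(a₀+mₖ₊₁)/dₖ₊₁⌋:
  k=1: m=44, d=88, a=1
  k=2: m=44, d=1, a=88
d=1 and a=2a₀=88 at k=2, so the next step gives (m, d) = (44, 88) again — its k=1 value — and the period has length 2.

[44; 1, 88]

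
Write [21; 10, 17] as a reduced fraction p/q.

3608/171

Fold from the inside: start with 17/1.
  10 + 1/17 = 171/17
  21 + 17/171 = 3608/171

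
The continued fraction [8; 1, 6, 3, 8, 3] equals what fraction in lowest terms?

Fold from the inside: start with 3/1.
  8 + 1/3 = 25/3
  3 + 3/25 = 78/25
  6 + 25/78 = 493/78
  1 + 78/493 = 571/493
  8 + 493/571 = 5061/571

5061/571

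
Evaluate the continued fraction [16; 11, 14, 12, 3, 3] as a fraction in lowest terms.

308532/19175

Using pₖ = aₖpₖ₋₁ + pₖ₋₂ and qₖ = aₖqₖ₋₁ + qₖ₋₂:
  k=0: a=16, p=16, q=1
  k=1: a=11, p=177, q=11
  k=2: a=14, p=2494, q=155
  k=3: a=12, p=30105, q=1871
  k=4: a=3, p=92809, q=5768
  k=5: a=3, p=308532, q=19175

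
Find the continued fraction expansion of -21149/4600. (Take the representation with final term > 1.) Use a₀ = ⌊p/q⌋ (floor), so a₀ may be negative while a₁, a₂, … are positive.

-21149 = -5×4600 + 1851
4600 = 2×1851 + 898
1851 = 2×898 + 55
898 = 16×55 + 18
55 = 3×18 + 1
18 = 18×1 + 0  (stop)
So -21149/4600 = [-5; 2, 2, 16, 3, 18].

[-5; 2, 2, 16, 3, 18]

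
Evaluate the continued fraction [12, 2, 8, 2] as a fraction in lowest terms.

449/36

Fold from the inside: start with 2/1.
  8 + 1/2 = 17/2
  2 + 2/17 = 36/17
  12 + 17/36 = 449/36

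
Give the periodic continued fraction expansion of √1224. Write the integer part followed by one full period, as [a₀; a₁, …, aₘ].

a₀ = ⌊√1224⌋ = 34.
With m₀=0, d₀=1 and mₖ₊₁ = dₖaₖ − mₖ, dₖ₊₁ = (n − mₖ₊₁²)/dₖ, aₖ₊₁ = ⌊(a₀+mₖ₊₁)/dₖ₊₁⌋:
  k=1: m=34, d=68, a=1
  k=2: m=34, d=1, a=68
d=1 and a=2a₀=68 at k=2, so the next step gives (m, d) = (34, 68) again — its k=1 value — and the period has length 2.

[34; 1, 68]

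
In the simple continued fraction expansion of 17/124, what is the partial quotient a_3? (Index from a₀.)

2

17 = 0·124 + 17   →  a_0 = 0
124 = 7·17 + 5   →  a_1 = 7
17 = 3·5 + 2   →  a_2 = 3
5 = 2·2 + 1   →  a_3 = 2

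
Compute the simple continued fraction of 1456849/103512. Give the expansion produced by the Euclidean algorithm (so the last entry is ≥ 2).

[14; 13, 2, 10, 12, 1, 1, 14]

1456849 = 14×103512 + 7681
103512 = 13×7681 + 3659
7681 = 2×3659 + 363
3659 = 10×363 + 29
363 = 12×29 + 15
29 = 1×15 + 14
15 = 1×14 + 1
14 = 14×1 + 0  (stop)
So 1456849/103512 = [14; 13, 2, 10, 12, 1, 1, 14].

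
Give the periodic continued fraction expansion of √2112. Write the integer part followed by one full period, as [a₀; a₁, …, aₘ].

[45; 1, 21, 1, 90]

a₀ = ⌊√2112⌋ = 45.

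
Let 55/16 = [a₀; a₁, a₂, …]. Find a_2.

55 = 3·16 + 7   →  a_0 = 3
16 = 2·7 + 2   →  a_1 = 2
7 = 3·2 + 1   →  a_2 = 3

3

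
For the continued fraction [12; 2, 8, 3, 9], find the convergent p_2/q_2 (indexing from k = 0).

Using pₖ = aₖpₖ₋₁ + pₖ₋₂, qₖ = aₖqₖ₋₁ + qₖ₋₂ (with p₋₁=1, p₋₂=0, q₋₁=0, q₋₂=1):
  k=0: a=12, p=12, q=1
  k=1: a=2, p=25, q=2
  k=2: a=8, p=212, q=17

212/17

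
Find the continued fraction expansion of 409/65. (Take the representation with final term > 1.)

[6; 3, 2, 2, 1, 2]

409 = 6×65 + 19
65 = 3×19 + 8
19 = 2×8 + 3
8 = 2×3 + 2
3 = 1×2 + 1
2 = 2×1 + 0  (stop)
So 409/65 = [6; 3, 2, 2, 1, 2].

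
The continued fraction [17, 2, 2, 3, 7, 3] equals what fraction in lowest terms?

Fold from the inside: start with 3/1.
  7 + 1/3 = 22/3
  3 + 3/22 = 69/22
  2 + 22/69 = 160/69
  2 + 69/160 = 389/160
  17 + 160/389 = 6773/389

6773/389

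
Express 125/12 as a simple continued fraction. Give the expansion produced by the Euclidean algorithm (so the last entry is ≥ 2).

[10; 2, 2, 2]

125 = 10*12 + 5
12 = 2*5 + 2
5 = 2*2 + 1
2 = 2*1 + 0  (stop)
So 125/12 = [10; 2, 2, 2].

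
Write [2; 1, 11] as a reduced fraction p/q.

Fold from the inside: start with 11/1.
  1 + 1/11 = 12/11
  2 + 11/12 = 35/12

35/12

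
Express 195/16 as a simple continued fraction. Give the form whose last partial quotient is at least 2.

[12; 5, 3]

195 = 12×16 + 3
16 = 5×3 + 1
3 = 3×1 + 0  (stop)
So 195/16 = [12; 5, 3].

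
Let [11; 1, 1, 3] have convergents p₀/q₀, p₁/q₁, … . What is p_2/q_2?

23/2

Using pₖ = aₖpₖ₋₁ + pₖ₋₂, qₖ = aₖqₖ₋₁ + qₖ₋₂ (with p₋₁=1, p₋₂=0, q₋₁=0, q₋₂=1):
  k=0: a=11, p=11, q=1
  k=1: a=1, p=12, q=1
  k=2: a=1, p=23, q=2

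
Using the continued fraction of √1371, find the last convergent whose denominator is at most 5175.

101417/2739

√1371 = [37; 37, 74, …] (period length 2).
Convergents:
  p_0/q_0 = 37/1
  p_1/q_1 = 1370/37
  p_2/q_2 = 101417/2739
  p_3/q_3 = 3753799/101380
q_2 = 2739 ≤ 5175 < 101380 = q_3, so the answer is 101417/2739.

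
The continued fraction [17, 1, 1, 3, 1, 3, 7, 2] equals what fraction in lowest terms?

Using pₖ = aₖpₖ₋₁ + pₖ₋₂ and qₖ = aₖqₖ₋₁ + qₖ₋₂:
  k=0: a=17, p=17, q=1
  k=1: a=1, p=18, q=1
  k=2: a=1, p=35, q=2
  k=3: a=3, p=123, q=7
  k=4: a=1, p=158, q=9
  k=5: a=3, p=597, q=34
  k=6: a=7, p=4337, q=247
  k=7: a=2, p=9271, q=528

9271/528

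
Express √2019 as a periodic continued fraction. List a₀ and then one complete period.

[44; 1, 13, 1, 88]

a₀ = ⌊√2019⌋ = 44.
With m₀=0, d₀=1 and mₖ₊₁ = dₖaₖ − mₖ, dₖ₊₁ = (n − mₖ₊₁²)/dₖ, aₖ₊₁ = ⌊(a₀+mₖ₊₁)/dₖ₊₁⌋:
  k=1: m=44, d=83, a=1
  k=2: m=39, d=6, a=13
  k=3: m=39, d=83, a=1
  k=4: m=44, d=1, a=88
d=1 and a=2a₀=88 at k=4, so the next step gives (m, d) = (44, 83) again — its k=1 value — and the period has length 4.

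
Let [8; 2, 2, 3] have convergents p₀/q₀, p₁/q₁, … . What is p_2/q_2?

Using pₖ = aₖpₖ₋₁ + pₖ₋₂, qₖ = aₖqₖ₋₁ + qₖ₋₂ (with p₋₁=1, p₋₂=0, q₋₁=0, q₋₂=1):
  k=0: a=8, p=8, q=1
  k=1: a=2, p=17, q=2
  k=2: a=2, p=42, q=5

42/5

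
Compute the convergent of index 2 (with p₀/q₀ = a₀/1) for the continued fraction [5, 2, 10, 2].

115/21

Using pₖ = aₖpₖ₋₁ + pₖ₋₂, qₖ = aₖqₖ₋₁ + qₖ₋₂ (with p₋₁=1, p₋₂=0, q₋₁=0, q₋₂=1):
  k=0: a=5, p=5, q=1
  k=1: a=2, p=11, q=2
  k=2: a=10, p=115, q=21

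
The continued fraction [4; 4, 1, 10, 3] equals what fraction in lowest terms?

702/167

Fold from the inside: start with 3/1.
  10 + 1/3 = 31/3
  1 + 3/31 = 34/31
  4 + 31/34 = 167/34
  4 + 34/167 = 702/167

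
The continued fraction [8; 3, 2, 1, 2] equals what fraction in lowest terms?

Using pₖ = aₖpₖ₋₁ + pₖ₋₂ and qₖ = aₖqₖ₋₁ + qₖ₋₂:
  k=0: a=8, p=8, q=1
  k=1: a=3, p=25, q=3
  k=2: a=2, p=58, q=7
  k=3: a=1, p=83, q=10
  k=4: a=2, p=224, q=27

224/27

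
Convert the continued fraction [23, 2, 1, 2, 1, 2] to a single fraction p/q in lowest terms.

Using pₖ = aₖpₖ₋₁ + pₖ₋₂ and qₖ = aₖqₖ₋₁ + qₖ₋₂:
  k=0: a=23, p=23, q=1
  k=1: a=2, p=47, q=2
  k=2: a=1, p=70, q=3
  k=3: a=2, p=187, q=8
  k=4: a=1, p=257, q=11
  k=5: a=2, p=701, q=30

701/30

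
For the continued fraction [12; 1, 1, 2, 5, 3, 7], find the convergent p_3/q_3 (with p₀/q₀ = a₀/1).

Using pₖ = aₖpₖ₋₁ + pₖ₋₂, qₖ = aₖqₖ₋₁ + qₖ₋₂ (with p₋₁=1, p₋₂=0, q₋₁=0, q₋₂=1):
  k=0: a=12, p=12, q=1
  k=1: a=1, p=13, q=1
  k=2: a=1, p=25, q=2
  k=3: a=2, p=63, q=5

63/5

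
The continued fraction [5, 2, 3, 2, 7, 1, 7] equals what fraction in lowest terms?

Fold from the inside: start with 7/1.
  1 + 1/7 = 8/7
  7 + 7/8 = 63/8
  2 + 8/63 = 134/63
  3 + 63/134 = 465/134
  2 + 134/465 = 1064/465
  5 + 465/1064 = 5785/1064

5785/1064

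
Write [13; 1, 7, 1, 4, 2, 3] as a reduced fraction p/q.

Fold from the inside: start with 3/1.
  2 + 1/3 = 7/3
  4 + 3/7 = 31/7
  1 + 7/31 = 38/31
  7 + 31/38 = 297/38
  1 + 38/297 = 335/297
  13 + 297/335 = 4652/335

4652/335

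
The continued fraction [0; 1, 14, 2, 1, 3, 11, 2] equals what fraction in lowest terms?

3720/3979

Using pₖ = aₖpₖ₋₁ + pₖ₋₂ and qₖ = aₖqₖ₋₁ + qₖ₋₂:
  k=0: a=0, p=0, q=1
  k=1: a=1, p=1, q=1
  k=2: a=14, p=14, q=15
  k=3: a=2, p=29, q=31
  k=4: a=1, p=43, q=46
  k=5: a=3, p=158, q=169
  k=6: a=11, p=1781, q=1905
  k=7: a=2, p=3720, q=3979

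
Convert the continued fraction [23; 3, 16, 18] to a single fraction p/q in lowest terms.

20644/885

Fold from the inside: start with 18/1.
  16 + 1/18 = 289/18
  3 + 18/289 = 885/289
  23 + 289/885 = 20644/885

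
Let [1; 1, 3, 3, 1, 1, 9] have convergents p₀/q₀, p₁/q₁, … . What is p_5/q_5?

53/30

Using pₖ = aₖpₖ₋₁ + pₖ₋₂, qₖ = aₖqₖ₋₁ + qₖ₋₂ (with p₋₁=1, p₋₂=0, q₋₁=0, q₋₂=1):
  k=0: a=1, p=1, q=1
  k=1: a=1, p=2, q=1
  k=2: a=3, p=7, q=4
  k=3: a=3, p=23, q=13
  k=4: a=1, p=30, q=17
  k=5: a=1, p=53, q=30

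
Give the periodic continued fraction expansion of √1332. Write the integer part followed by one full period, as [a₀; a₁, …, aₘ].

a₀ = ⌊√1332⌋ = 36.
With m₀=0, d₀=1 and mₖ₊₁ = dₖaₖ − mₖ, dₖ₊₁ = (n − mₖ₊₁²)/dₖ, aₖ₊₁ = ⌊(a₀+mₖ₊₁)/dₖ₊₁⌋:
  k=1: m=36, d=36, a=2
  k=2: m=36, d=1, a=72
d=1 and a=2a₀=72 at k=2, so the next step gives (m, d) = (36, 36) again — its k=1 value — and the period has length 2.

[36; 2, 72]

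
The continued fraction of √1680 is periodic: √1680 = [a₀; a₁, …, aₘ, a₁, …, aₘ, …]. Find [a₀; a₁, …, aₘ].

a₀ = ⌊√1680⌋ = 40.
With m₀=0, d₀=1 and mₖ₊₁ = dₖaₖ − mₖ, dₖ₊₁ = (n − mₖ₊₁²)/dₖ, aₖ₊₁ = ⌊(a₀+mₖ₊₁)/dₖ₊₁⌋:
  k=1: m=40, d=80, a=1
  k=2: m=40, d=1, a=80
d=1 and a=2a₀=80 at k=2, so the next step gives (m, d) = (40, 80) again — its k=1 value — and the period has length 2.

[40; 1, 80]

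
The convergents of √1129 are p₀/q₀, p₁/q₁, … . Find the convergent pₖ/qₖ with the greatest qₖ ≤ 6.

168/5

√1129 = [33; 1, 1, 1, 1, 66, …] (period length 5).
Convergents:
  p_0/q_0 = 33/1
  p_1/q_1 = 34/1
  p_2/q_2 = 67/2
  p_3/q_3 = 101/3
  p_4/q_4 = 168/5
  p_5/q_5 = 11189/333
q_4 = 5 ≤ 6 < 333 = q_5, so the answer is 168/5.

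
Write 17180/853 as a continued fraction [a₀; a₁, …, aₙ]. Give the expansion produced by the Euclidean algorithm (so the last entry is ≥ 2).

17180 = 20·853 + 120
853 = 7·120 + 13
120 = 9·13 + 3
13 = 4·3 + 1
3 = 3·1 + 0  (stop)
So 17180/853 = [20; 7, 9, 4, 3].

[20; 7, 9, 4, 3]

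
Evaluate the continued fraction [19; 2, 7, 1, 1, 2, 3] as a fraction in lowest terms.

5354/275

Fold from the inside: start with 3/1.
  2 + 1/3 = 7/3
  1 + 3/7 = 10/7
  1 + 7/10 = 17/10
  7 + 10/17 = 129/17
  2 + 17/129 = 275/129
  19 + 129/275 = 5354/275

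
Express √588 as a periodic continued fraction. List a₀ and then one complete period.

[24; 4, 48]

a₀ = ⌊√588⌋ = 24.
With m₀=0, d₀=1 and mₖ₊₁ = dₖaₖ − mₖ, dₖ₊₁ = (n − mₖ₊₁²)/dₖ, aₖ₊₁ = ⌊(a₀+mₖ₊₁)/dₖ₊₁⌋:
  k=1: m=24, d=12, a=4
  k=2: m=24, d=1, a=48
d=1 and a=2a₀=48 at k=2, so the next step gives (m, d) = (24, 12) again — its k=1 value — and the period has length 2.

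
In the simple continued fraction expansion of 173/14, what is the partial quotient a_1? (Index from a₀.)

173 = 12·14 + 5   →  a_0 = 12
14 = 2·5 + 4   →  a_1 = 2

2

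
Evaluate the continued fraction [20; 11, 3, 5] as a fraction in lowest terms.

3636/181

Fold from the inside: start with 5/1.
  3 + 1/5 = 16/5
  11 + 5/16 = 181/16
  20 + 16/181 = 3636/181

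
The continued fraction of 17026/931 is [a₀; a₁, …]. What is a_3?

17026 = 18·931 + 268   →  a_0 = 18
931 = 3·268 + 127   →  a_1 = 3
268 = 2·127 + 14   →  a_2 = 2
127 = 9·14 + 1   →  a_3 = 9

9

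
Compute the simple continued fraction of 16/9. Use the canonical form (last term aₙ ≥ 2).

[1; 1, 3, 2]

16 = 1×9 + 7
9 = 1×7 + 2
7 = 3×2 + 1
2 = 2×1 + 0  (stop)
So 16/9 = [1; 1, 3, 2].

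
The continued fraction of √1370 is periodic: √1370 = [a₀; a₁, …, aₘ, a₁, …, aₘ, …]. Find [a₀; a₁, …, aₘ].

[37; 74]

a₀ = ⌊√1370⌋ = 37.
With m₀=0, d₀=1 and mₖ₊₁ = dₖaₖ − mₖ, dₖ₊₁ = (n − mₖ₊₁²)/dₖ, aₖ₊₁ = ⌊(a₀+mₖ₊₁)/dₖ₊₁⌋:
  k=1: m=37, d=1, a=74
d=1 and a=2a₀=74 at k=1, so the next step gives (m, d) = (37, 1) again — its k=1 value — and the period has length 1.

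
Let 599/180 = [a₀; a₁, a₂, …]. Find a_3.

1

599 = 3·180 + 59   →  a_0 = 3
180 = 3·59 + 3   →  a_1 = 3
59 = 19·3 + 2   →  a_2 = 19
3 = 1·2 + 1   →  a_3 = 1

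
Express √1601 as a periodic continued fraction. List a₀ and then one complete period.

[40; 80]

a₀ = ⌊√1601⌋ = 40.
With m₀=0, d₀=1 and mₖ₊₁ = dₖaₖ − mₖ, dₖ₊₁ = (n − mₖ₊₁²)/dₖ, aₖ₊₁ = ⌊(a₀+mₖ₊₁)/dₖ₊₁⌋:
  k=1: m=40, d=1, a=80
d=1 and a=2a₀=80 at k=1, so the next step gives (m, d) = (40, 1) again — its k=1 value — and the period has length 1.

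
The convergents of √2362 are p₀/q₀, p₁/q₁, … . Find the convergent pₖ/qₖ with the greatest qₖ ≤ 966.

23717/488

√2362 = [48; 1, 1, 1, 1, 96, …] (period length 5).
Convergents:
  p_0/q_0 = 48/1
  p_1/q_1 = 49/1
  p_2/q_2 = 97/2
  p_3/q_3 = 146/3
  p_4/q_4 = 243/5
  p_5/q_5 = 23474/483
  p_6/q_6 = 23717/488
  p_7/q_7 = 47191/971
q_6 = 488 ≤ 966 < 971 = q_7, so the answer is 23717/488.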